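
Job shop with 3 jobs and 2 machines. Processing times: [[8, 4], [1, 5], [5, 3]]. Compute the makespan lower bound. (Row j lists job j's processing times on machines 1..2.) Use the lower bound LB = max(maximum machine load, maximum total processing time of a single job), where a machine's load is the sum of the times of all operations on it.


Machine loads:
  Machine 1: 8 + 1 + 5 = 14
  Machine 2: 4 + 5 + 3 = 12
Max machine load = 14
Job totals:
  Job 1: 12
  Job 2: 6
  Job 3: 8
Max job total = 12
Lower bound = max(14, 12) = 14

14


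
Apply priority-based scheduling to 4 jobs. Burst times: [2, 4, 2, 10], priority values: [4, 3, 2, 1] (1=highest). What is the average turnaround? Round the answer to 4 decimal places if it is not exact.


Sort by priority (ascending = highest first):
Order: [(1, 10), (2, 2), (3, 4), (4, 2)]
Completion times:
  Priority 1, burst=10, C=10
  Priority 2, burst=2, C=12
  Priority 3, burst=4, C=16
  Priority 4, burst=2, C=18
Average turnaround = 56/4 = 14.0

14.0


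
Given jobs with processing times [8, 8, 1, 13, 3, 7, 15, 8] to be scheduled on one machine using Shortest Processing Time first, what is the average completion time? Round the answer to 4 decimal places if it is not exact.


Sort jobs by processing time (SPT order): [1, 3, 7, 8, 8, 8, 13, 15]
Compute completion times sequentially:
  Job 1: processing = 1, completes at 1
  Job 2: processing = 3, completes at 4
  Job 3: processing = 7, completes at 11
  Job 4: processing = 8, completes at 19
  Job 5: processing = 8, completes at 27
  Job 6: processing = 8, completes at 35
  Job 7: processing = 13, completes at 48
  Job 8: processing = 15, completes at 63
Sum of completion times = 208
Average completion time = 208/8 = 26.0

26.0


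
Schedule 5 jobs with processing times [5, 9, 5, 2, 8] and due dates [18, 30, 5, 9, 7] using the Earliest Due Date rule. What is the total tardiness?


Sort by due date (EDD order): [(5, 5), (8, 7), (2, 9), (5, 18), (9, 30)]
Compute completion times and tardiness:
  Job 1: p=5, d=5, C=5, tardiness=max(0,5-5)=0
  Job 2: p=8, d=7, C=13, tardiness=max(0,13-7)=6
  Job 3: p=2, d=9, C=15, tardiness=max(0,15-9)=6
  Job 4: p=5, d=18, C=20, tardiness=max(0,20-18)=2
  Job 5: p=9, d=30, C=29, tardiness=max(0,29-30)=0
Total tardiness = 14

14


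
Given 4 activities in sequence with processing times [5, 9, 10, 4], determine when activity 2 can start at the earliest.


Activity 2 starts after activities 1 through 1 complete.
Predecessor durations: [5]
ES = 5 = 5

5


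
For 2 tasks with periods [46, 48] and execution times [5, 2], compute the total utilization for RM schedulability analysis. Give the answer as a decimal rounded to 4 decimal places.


Compute individual utilizations (exact fractions):
  Task 1: C/T = 5/46 (approx. 0.1087)
  Task 2: C/T = 2/48 = 1/24 (approx. 0.0417)
Total utilization U = 5/46 + 1/24 = 83/552
Rounded to 4 decimal places: U = 0.1504
RM (Liu & Layland) bound for 2 tasks = 0.828427; compare with U = 83/552 (approx. 0.150362)
U <= bound, so schedulable by RM sufficient condition.

0.1504


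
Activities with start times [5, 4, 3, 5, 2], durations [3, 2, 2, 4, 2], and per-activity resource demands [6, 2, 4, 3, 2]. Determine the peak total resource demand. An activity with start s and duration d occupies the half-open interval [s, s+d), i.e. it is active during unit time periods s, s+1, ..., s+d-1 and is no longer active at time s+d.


Each activity i is active on [start_i, start_i + duration_i).
Compute total resource usage per time slot:
  t=0: active resources = [], total = 0
  t=1: active resources = [], total = 0
  t=2: active resources = [2], total = 2
  t=3: active resources = [4, 2], total = 6
  t=4: active resources = [2, 4], total = 6
  t=5: active resources = [6, 2, 3], total = 11
  t=6: active resources = [6, 3], total = 9
  t=7: active resources = [6, 3], total = 9
  t=8: active resources = [3], total = 3
Peak resource demand = 11

11


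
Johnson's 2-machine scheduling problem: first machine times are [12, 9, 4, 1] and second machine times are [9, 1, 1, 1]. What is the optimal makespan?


Apply Johnson's rule:
  Group 1 (a <= b): [(4, 1, 1)]
  Group 2 (a > b): [(1, 12, 9), (2, 9, 1), (3, 4, 1)]
Optimal job order: [4, 1, 2, 3]
Schedule:
  Job 4: M1 done at 1, M2 done at 2
  Job 1: M1 done at 13, M2 done at 22
  Job 2: M1 done at 22, M2 done at 23
  Job 3: M1 done at 26, M2 done at 27
Makespan = 27

27


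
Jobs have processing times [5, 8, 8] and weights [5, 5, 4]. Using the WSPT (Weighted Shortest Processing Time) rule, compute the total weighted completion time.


Compute p/w ratios and sort ascending (WSPT): [(5, 5), (8, 5), (8, 4)]
Compute weighted completion times:
  Job (p=5,w=5): C=5, w*C=5*5=25
  Job (p=8,w=5): C=13, w*C=5*13=65
  Job (p=8,w=4): C=21, w*C=4*21=84
Total weighted completion time = 174

174


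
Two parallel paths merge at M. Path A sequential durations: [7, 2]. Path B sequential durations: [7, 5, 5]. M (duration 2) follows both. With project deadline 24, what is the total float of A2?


Forward pass: ES(A2) = sum of predecessors on chain A = 7
EF = ES + duration = 7 + 2 = 9
Backward pass: LF(M) = deadline = 24; LS(M) = 24 - 2 = 22
LF(A2) = LS(M) - sum(successors on chain A) = 22 - 0 = 22
LS = LF - duration = 22 - 2 = 20
Total float = LS - ES = 20 - 7 = 13

13


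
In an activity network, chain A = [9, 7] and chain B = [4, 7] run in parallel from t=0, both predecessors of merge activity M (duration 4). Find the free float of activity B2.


ES(B2) = sum of predecessors on chain B = 4
EF(B2) = ES + duration = 4 + 7 = 11
Successor of B2 is M. ES(M) = max(sum(A), sum(B)) = max(16, 11) = 16
Free float = ES(successor) - EF(current) = 16 - 11 = 5

5


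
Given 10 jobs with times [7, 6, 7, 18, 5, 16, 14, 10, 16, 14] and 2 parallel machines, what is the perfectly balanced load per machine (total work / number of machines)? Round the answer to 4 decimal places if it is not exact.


Total processing time = 7 + 6 + 7 + 18 + 5 + 16 + 14 + 10 + 16 + 14 = 113
Number of machines = 2
Ideal balanced load = 113 / 2 = 56.5

56.5


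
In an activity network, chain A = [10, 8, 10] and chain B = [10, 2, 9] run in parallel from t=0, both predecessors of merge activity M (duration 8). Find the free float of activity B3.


ES(B3) = sum of predecessors on chain B = 12
EF(B3) = ES + duration = 12 + 9 = 21
Successor of B3 is M. ES(M) = max(sum(A), sum(B)) = max(28, 21) = 28
Free float = ES(successor) - EF(current) = 28 - 21 = 7

7


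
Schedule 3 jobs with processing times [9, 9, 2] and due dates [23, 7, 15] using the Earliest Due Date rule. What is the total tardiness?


Sort by due date (EDD order): [(9, 7), (2, 15), (9, 23)]
Compute completion times and tardiness:
  Job 1: p=9, d=7, C=9, tardiness=max(0,9-7)=2
  Job 2: p=2, d=15, C=11, tardiness=max(0,11-15)=0
  Job 3: p=9, d=23, C=20, tardiness=max(0,20-23)=0
Total tardiness = 2

2


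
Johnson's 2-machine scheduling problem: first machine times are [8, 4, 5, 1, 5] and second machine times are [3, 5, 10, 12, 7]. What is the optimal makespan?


Apply Johnson's rule:
  Group 1 (a <= b): [(4, 1, 12), (2, 4, 5), (3, 5, 10), (5, 5, 7)]
  Group 2 (a > b): [(1, 8, 3)]
Optimal job order: [4, 2, 3, 5, 1]
Schedule:
  Job 4: M1 done at 1, M2 done at 13
  Job 2: M1 done at 5, M2 done at 18
  Job 3: M1 done at 10, M2 done at 28
  Job 5: M1 done at 15, M2 done at 35
  Job 1: M1 done at 23, M2 done at 38
Makespan = 38

38


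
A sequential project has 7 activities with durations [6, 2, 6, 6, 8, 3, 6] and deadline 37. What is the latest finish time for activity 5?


LF(activity 5) = deadline - sum of successor durations
Successors: activities 6 through 7 with durations [3, 6]
Sum of successor durations = 9
LF = 37 - 9 = 28

28


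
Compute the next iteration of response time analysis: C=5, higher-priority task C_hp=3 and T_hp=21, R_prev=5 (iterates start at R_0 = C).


R_next = C + ceil(R_prev / T_hp) * C_hp
ceil(5 / 21) = ceil(0.2381) = 1
Interference = 1 * 3 = 3
R_next = 5 + 3 = 8

8


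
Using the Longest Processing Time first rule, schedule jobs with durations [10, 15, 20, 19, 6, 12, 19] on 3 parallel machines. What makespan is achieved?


Sort jobs in decreasing order (LPT): [20, 19, 19, 15, 12, 10, 6]
Assign each job to the least loaded machine:
  Machine 1: jobs [20, 10, 6], load = 36
  Machine 2: jobs [19, 15], load = 34
  Machine 3: jobs [19, 12], load = 31
Makespan = max load = 36

36


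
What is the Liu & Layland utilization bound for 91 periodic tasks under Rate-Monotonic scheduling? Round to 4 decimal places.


Compute 2^(1/91) = 1.0076460851
Subtract 1: 1.0076460851 - 1 = 0.0076460851
Multiply by n: 91 * 0.0076460851 = 0.6957937441
Round to 4 dp: 0.6958

0.6958


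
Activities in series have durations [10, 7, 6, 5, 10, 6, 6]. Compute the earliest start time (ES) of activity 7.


Activity 7 starts after activities 1 through 6 complete.
Predecessor durations: [10, 7, 6, 5, 10, 6]
ES = 10 + 7 + 6 + 5 + 10 + 6 = 44

44


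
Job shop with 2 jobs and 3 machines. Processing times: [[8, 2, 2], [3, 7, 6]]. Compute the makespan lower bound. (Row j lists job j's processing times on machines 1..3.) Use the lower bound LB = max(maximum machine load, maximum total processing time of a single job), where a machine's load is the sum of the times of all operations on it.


Machine loads:
  Machine 1: 8 + 3 = 11
  Machine 2: 2 + 7 = 9
  Machine 3: 2 + 6 = 8
Max machine load = 11
Job totals:
  Job 1: 12
  Job 2: 16
Max job total = 16
Lower bound = max(11, 16) = 16

16


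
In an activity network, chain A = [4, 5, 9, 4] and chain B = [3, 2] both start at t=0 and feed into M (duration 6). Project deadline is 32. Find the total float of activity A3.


Forward pass: ES(A3) = sum of predecessors on chain A = 9
EF = ES + duration = 9 + 9 = 18
Backward pass: LF(M) = deadline = 32; LS(M) = 32 - 6 = 26
LF(A3) = LS(M) - sum(successors on chain A) = 26 - 4 = 22
LS = LF - duration = 22 - 9 = 13
Total float = LS - ES = 13 - 9 = 4

4


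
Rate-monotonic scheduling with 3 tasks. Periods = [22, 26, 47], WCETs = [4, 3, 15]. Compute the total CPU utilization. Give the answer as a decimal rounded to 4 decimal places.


Compute individual utilizations (exact fractions):
  Task 1: C/T = 4/22 = 2/11 (approx. 0.1818)
  Task 2: C/T = 3/26 (approx. 0.1154)
  Task 3: C/T = 15/47 (approx. 0.3191)
Total utilization U = 2/11 + 3/26 + 15/47 = 8285/13442
Rounded to 4 decimal places: U = 0.6164
RM (Liu & Layland) bound for 3 tasks = 0.779763; compare with U = 8285/13442 (approx. 0.616352)
U <= bound, so schedulable by RM sufficient condition.

0.6164


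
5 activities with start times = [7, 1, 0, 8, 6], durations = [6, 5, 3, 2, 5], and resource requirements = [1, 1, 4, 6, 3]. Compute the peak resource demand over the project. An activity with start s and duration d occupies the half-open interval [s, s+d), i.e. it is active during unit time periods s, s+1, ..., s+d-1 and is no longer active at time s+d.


Each activity i is active on [start_i, start_i + duration_i).
Compute total resource usage per time slot:
  t=0: active resources = [4], total = 4
  t=1: active resources = [1, 4], total = 5
  t=2: active resources = [1, 4], total = 5
  t=3: active resources = [1], total = 1
  t=4: active resources = [1], total = 1
  t=5: active resources = [1], total = 1
  t=6: active resources = [3], total = 3
  t=7: active resources = [1, 3], total = 4
  t=8: active resources = [1, 6, 3], total = 10
  t=9: active resources = [1, 6, 3], total = 10
  t=10: active resources = [1, 3], total = 4
  t=11: active resources = [1], total = 1
  t=12: active resources = [1], total = 1
Peak resource demand = 10

10


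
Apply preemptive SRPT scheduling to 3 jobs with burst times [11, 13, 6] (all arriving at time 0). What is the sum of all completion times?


Since all jobs arrive at t=0, SRPT equals SPT ordering.
SPT order: [6, 11, 13]
Completion times:
  Job 1: p=6, C=6
  Job 2: p=11, C=17
  Job 3: p=13, C=30
Total completion time = 6 + 17 + 30 = 53

53


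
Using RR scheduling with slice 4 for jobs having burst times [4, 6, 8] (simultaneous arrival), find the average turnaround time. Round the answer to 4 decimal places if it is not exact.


Time quantum = 4
Execution trace:
  J1 runs 4 units, time = 4
  J2 runs 4 units, time = 8
  J3 runs 4 units, time = 12
  J2 runs 2 units, time = 14
  J3 runs 4 units, time = 18
Finish times: [4, 14, 18]
Average turnaround = 36/3 = 12.0

12.0


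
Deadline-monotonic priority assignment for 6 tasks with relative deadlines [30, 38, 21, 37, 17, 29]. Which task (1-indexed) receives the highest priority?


Sort tasks by relative deadline (ascending):
  Task 5: deadline = 17
  Task 3: deadline = 21
  Task 6: deadline = 29
  Task 1: deadline = 30
  Task 4: deadline = 37
  Task 2: deadline = 38
Priority order (highest first): [5, 3, 6, 1, 4, 2]
Highest priority task = 5

5


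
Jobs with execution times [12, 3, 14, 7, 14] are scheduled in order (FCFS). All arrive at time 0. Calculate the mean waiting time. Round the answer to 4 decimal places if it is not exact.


FCFS order (as given): [12, 3, 14, 7, 14]
Waiting times:
  Job 1: wait = 0
  Job 2: wait = 12
  Job 3: wait = 15
  Job 4: wait = 29
  Job 5: wait = 36
Sum of waiting times = 92
Average waiting time = 92/5 = 18.4

18.4


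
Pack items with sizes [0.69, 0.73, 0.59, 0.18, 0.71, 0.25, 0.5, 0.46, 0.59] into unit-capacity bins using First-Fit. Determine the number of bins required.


Place items sequentially using First-Fit:
  Item 0.69 -> new Bin 1
  Item 0.73 -> new Bin 2
  Item 0.59 -> new Bin 3
  Item 0.18 -> Bin 1 (now 0.87)
  Item 0.71 -> new Bin 4
  Item 0.25 -> Bin 2 (now 0.98)
  Item 0.5 -> new Bin 5
  Item 0.46 -> Bin 5 (now 0.96)
  Item 0.59 -> new Bin 6
Total bins used = 6

6


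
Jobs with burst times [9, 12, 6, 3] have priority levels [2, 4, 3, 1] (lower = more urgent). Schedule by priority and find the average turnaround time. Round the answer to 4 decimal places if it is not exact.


Sort by priority (ascending = highest first):
Order: [(1, 3), (2, 9), (3, 6), (4, 12)]
Completion times:
  Priority 1, burst=3, C=3
  Priority 2, burst=9, C=12
  Priority 3, burst=6, C=18
  Priority 4, burst=12, C=30
Average turnaround = 63/4 = 15.75

15.75


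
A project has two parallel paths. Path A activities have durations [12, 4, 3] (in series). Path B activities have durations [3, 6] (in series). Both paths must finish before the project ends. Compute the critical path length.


Path A total = 12 + 4 + 3 = 19
Path B total = 3 + 6 = 9
Critical path = longest path = max(19, 9) = 19

19


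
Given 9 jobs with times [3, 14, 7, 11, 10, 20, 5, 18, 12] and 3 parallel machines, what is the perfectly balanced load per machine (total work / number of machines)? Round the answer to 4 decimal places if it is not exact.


Total processing time = 3 + 14 + 7 + 11 + 10 + 20 + 5 + 18 + 12 = 100
Number of machines = 3
Ideal balanced load = 100 / 3 = 33.3333

33.3333


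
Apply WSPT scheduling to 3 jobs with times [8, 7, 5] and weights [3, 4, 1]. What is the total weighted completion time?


Compute p/w ratios and sort ascending (WSPT): [(7, 4), (8, 3), (5, 1)]
Compute weighted completion times:
  Job (p=7,w=4): C=7, w*C=4*7=28
  Job (p=8,w=3): C=15, w*C=3*15=45
  Job (p=5,w=1): C=20, w*C=1*20=20
Total weighted completion time = 93

93


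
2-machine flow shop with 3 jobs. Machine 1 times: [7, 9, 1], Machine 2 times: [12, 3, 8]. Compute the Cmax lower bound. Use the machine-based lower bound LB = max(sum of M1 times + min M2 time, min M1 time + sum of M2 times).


LB1 = sum(M1 times) + min(M2 times) = 17 + 3 = 20
LB2 = min(M1 times) + sum(M2 times) = 1 + 23 = 24
Lower bound = max(LB1, LB2) = max(20, 24) = 24

24


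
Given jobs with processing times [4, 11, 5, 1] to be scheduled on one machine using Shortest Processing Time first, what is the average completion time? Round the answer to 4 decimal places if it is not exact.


Sort jobs by processing time (SPT order): [1, 4, 5, 11]
Compute completion times sequentially:
  Job 1: processing = 1, completes at 1
  Job 2: processing = 4, completes at 5
  Job 3: processing = 5, completes at 10
  Job 4: processing = 11, completes at 21
Sum of completion times = 37
Average completion time = 37/4 = 9.25

9.25


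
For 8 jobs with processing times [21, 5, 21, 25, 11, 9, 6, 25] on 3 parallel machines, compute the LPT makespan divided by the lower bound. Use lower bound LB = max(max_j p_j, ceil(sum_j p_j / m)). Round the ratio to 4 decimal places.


LPT order: [25, 25, 21, 21, 11, 9, 6, 5]
Machine loads after assignment: [41, 40, 42]
LPT makespan = 42
Lower bound = max(max_job, ceil(total/3)) = max(25, 41) = 41
Ratio = 42 / 41 = 1.0244

1.0244


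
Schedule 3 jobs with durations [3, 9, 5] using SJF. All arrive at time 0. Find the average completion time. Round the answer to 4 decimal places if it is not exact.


SJF order (ascending): [3, 5, 9]
Completion times:
  Job 1: burst=3, C=3
  Job 2: burst=5, C=8
  Job 3: burst=9, C=17
Average completion = 28/3 = 9.3333

9.3333


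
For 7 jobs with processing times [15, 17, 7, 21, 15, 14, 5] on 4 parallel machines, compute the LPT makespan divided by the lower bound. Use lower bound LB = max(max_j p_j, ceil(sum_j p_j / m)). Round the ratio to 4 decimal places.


LPT order: [21, 17, 15, 15, 14, 7, 5]
Machine loads after assignment: [21, 22, 29, 22]
LPT makespan = 29
Lower bound = max(max_job, ceil(total/4)) = max(21, 24) = 24
Ratio = 29 / 24 = 1.2083

1.2083


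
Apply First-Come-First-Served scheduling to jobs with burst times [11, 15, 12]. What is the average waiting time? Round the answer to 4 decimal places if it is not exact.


FCFS order (as given): [11, 15, 12]
Waiting times:
  Job 1: wait = 0
  Job 2: wait = 11
  Job 3: wait = 26
Sum of waiting times = 37
Average waiting time = 37/3 = 12.3333

12.3333


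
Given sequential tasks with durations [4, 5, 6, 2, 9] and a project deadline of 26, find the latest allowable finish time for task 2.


LF(activity 2) = deadline - sum of successor durations
Successors: activities 3 through 5 with durations [6, 2, 9]
Sum of successor durations = 17
LF = 26 - 17 = 9

9


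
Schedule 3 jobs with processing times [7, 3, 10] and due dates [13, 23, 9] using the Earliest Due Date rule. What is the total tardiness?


Sort by due date (EDD order): [(10, 9), (7, 13), (3, 23)]
Compute completion times and tardiness:
  Job 1: p=10, d=9, C=10, tardiness=max(0,10-9)=1
  Job 2: p=7, d=13, C=17, tardiness=max(0,17-13)=4
  Job 3: p=3, d=23, C=20, tardiness=max(0,20-23)=0
Total tardiness = 5

5


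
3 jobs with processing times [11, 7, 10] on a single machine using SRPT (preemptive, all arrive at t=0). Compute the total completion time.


Since all jobs arrive at t=0, SRPT equals SPT ordering.
SPT order: [7, 10, 11]
Completion times:
  Job 1: p=7, C=7
  Job 2: p=10, C=17
  Job 3: p=11, C=28
Total completion time = 7 + 17 + 28 = 52

52


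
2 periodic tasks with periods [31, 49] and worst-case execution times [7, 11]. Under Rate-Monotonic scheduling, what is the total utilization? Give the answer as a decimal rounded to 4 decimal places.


Compute individual utilizations (exact fractions):
  Task 1: C/T = 7/31 (approx. 0.2258)
  Task 2: C/T = 11/49 (approx. 0.2245)
Total utilization U = 7/31 + 11/49 = 684/1519
Rounded to 4 decimal places: U = 0.4503
RM (Liu & Layland) bound for 2 tasks = 0.828427; compare with U = 684/1519 (approx. 0.450296)
U <= bound, so schedulable by RM sufficient condition.

0.4503


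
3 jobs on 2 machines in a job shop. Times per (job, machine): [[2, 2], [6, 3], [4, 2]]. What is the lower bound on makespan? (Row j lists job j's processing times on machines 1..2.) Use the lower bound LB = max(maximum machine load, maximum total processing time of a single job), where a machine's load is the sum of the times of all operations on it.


Machine loads:
  Machine 1: 2 + 6 + 4 = 12
  Machine 2: 2 + 3 + 2 = 7
Max machine load = 12
Job totals:
  Job 1: 4
  Job 2: 9
  Job 3: 6
Max job total = 9
Lower bound = max(12, 9) = 12

12


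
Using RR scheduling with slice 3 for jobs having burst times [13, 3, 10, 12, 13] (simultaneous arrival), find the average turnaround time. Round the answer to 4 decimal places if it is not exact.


Time quantum = 3
Execution trace:
  J1 runs 3 units, time = 3
  J2 runs 3 units, time = 6
  J3 runs 3 units, time = 9
  J4 runs 3 units, time = 12
  J5 runs 3 units, time = 15
  J1 runs 3 units, time = 18
  J3 runs 3 units, time = 21
  J4 runs 3 units, time = 24
  J5 runs 3 units, time = 27
  J1 runs 3 units, time = 30
  J3 runs 3 units, time = 33
  J4 runs 3 units, time = 36
  J5 runs 3 units, time = 39
  J1 runs 3 units, time = 42
  J3 runs 1 units, time = 43
  J4 runs 3 units, time = 46
  J5 runs 3 units, time = 49
  J1 runs 1 units, time = 50
  J5 runs 1 units, time = 51
Finish times: [50, 6, 43, 46, 51]
Average turnaround = 196/5 = 39.2

39.2


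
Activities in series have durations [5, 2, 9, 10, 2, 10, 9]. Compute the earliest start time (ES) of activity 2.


Activity 2 starts after activities 1 through 1 complete.
Predecessor durations: [5]
ES = 5 = 5

5


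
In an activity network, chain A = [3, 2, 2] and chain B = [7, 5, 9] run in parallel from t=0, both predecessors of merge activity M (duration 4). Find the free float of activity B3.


ES(B3) = sum of predecessors on chain B = 12
EF(B3) = ES + duration = 12 + 9 = 21
Successor of B3 is M. ES(M) = max(sum(A), sum(B)) = max(7, 21) = 21
Free float = ES(successor) - EF(current) = 21 - 21 = 0

0


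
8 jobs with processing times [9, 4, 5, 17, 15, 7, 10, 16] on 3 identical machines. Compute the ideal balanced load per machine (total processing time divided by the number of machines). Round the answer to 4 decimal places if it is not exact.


Total processing time = 9 + 4 + 5 + 17 + 15 + 7 + 10 + 16 = 83
Number of machines = 3
Ideal balanced load = 83 / 3 = 27.6667

27.6667


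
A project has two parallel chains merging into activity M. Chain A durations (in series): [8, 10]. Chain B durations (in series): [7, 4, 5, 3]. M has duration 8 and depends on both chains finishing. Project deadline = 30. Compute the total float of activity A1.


Forward pass: ES(A1) = sum of predecessors on chain A = 0
EF = ES + duration = 0 + 8 = 8
Backward pass: LF(M) = deadline = 30; LS(M) = 30 - 8 = 22
LF(A1) = LS(M) - sum(successors on chain A) = 22 - 10 = 12
LS = LF - duration = 12 - 8 = 4
Total float = LS - ES = 4 - 0 = 4

4


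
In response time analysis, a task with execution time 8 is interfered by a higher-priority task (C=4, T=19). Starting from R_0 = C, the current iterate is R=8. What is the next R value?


R_next = C + ceil(R_prev / T_hp) * C_hp
ceil(8 / 19) = ceil(0.4211) = 1
Interference = 1 * 4 = 4
R_next = 8 + 4 = 12

12


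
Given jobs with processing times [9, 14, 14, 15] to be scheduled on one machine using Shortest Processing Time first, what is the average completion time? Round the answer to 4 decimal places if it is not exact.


Sort jobs by processing time (SPT order): [9, 14, 14, 15]
Compute completion times sequentially:
  Job 1: processing = 9, completes at 9
  Job 2: processing = 14, completes at 23
  Job 3: processing = 14, completes at 37
  Job 4: processing = 15, completes at 52
Sum of completion times = 121
Average completion time = 121/4 = 30.25

30.25


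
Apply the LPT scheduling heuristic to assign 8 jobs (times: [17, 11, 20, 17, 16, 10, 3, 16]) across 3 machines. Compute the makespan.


Sort jobs in decreasing order (LPT): [20, 17, 17, 16, 16, 11, 10, 3]
Assign each job to the least loaded machine:
  Machine 1: jobs [20, 11, 10], load = 41
  Machine 2: jobs [17, 16, 3], load = 36
  Machine 3: jobs [17, 16], load = 33
Makespan = max load = 41

41


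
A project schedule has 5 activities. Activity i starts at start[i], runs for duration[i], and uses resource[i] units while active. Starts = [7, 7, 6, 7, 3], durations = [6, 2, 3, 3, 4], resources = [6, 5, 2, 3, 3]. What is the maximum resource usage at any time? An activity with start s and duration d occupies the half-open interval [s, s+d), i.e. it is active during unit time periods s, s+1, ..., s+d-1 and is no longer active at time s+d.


Each activity i is active on [start_i, start_i + duration_i).
Compute total resource usage per time slot:
  t=0: active resources = [], total = 0
  t=1: active resources = [], total = 0
  t=2: active resources = [], total = 0
  t=3: active resources = [3], total = 3
  t=4: active resources = [3], total = 3
  t=5: active resources = [3], total = 3
  t=6: active resources = [2, 3], total = 5
  t=7: active resources = [6, 5, 2, 3], total = 16
  t=8: active resources = [6, 5, 2, 3], total = 16
  t=9: active resources = [6, 3], total = 9
  t=10: active resources = [6], total = 6
  t=11: active resources = [6], total = 6
  t=12: active resources = [6], total = 6
Peak resource demand = 16

16


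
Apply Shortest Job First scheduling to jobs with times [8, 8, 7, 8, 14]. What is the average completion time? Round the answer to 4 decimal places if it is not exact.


SJF order (ascending): [7, 8, 8, 8, 14]
Completion times:
  Job 1: burst=7, C=7
  Job 2: burst=8, C=15
  Job 3: burst=8, C=23
  Job 4: burst=8, C=31
  Job 5: burst=14, C=45
Average completion = 121/5 = 24.2

24.2


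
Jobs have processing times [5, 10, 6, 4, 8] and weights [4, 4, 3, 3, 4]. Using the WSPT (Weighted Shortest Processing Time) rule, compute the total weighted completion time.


Compute p/w ratios and sort ascending (WSPT): [(5, 4), (4, 3), (6, 3), (8, 4), (10, 4)]
Compute weighted completion times:
  Job (p=5,w=4): C=5, w*C=4*5=20
  Job (p=4,w=3): C=9, w*C=3*9=27
  Job (p=6,w=3): C=15, w*C=3*15=45
  Job (p=8,w=4): C=23, w*C=4*23=92
  Job (p=10,w=4): C=33, w*C=4*33=132
Total weighted completion time = 316

316


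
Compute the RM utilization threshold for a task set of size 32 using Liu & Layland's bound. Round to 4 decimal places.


Compute 2^(1/32) = 1.0218971487
Subtract 1: 1.0218971487 - 1 = 0.0218971487
Multiply by n: 32 * 0.0218971487 = 0.7007087584
Round to 4 dp: 0.7007

0.7007


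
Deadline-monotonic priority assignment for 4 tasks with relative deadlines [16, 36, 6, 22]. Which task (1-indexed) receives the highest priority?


Sort tasks by relative deadline (ascending):
  Task 3: deadline = 6
  Task 1: deadline = 16
  Task 4: deadline = 22
  Task 2: deadline = 36
Priority order (highest first): [3, 1, 4, 2]
Highest priority task = 3

3


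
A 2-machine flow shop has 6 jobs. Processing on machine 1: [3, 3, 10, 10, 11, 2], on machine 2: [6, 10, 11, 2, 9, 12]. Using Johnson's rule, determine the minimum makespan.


Apply Johnson's rule:
  Group 1 (a <= b): [(6, 2, 12), (1, 3, 6), (2, 3, 10), (3, 10, 11)]
  Group 2 (a > b): [(5, 11, 9), (4, 10, 2)]
Optimal job order: [6, 1, 2, 3, 5, 4]
Schedule:
  Job 6: M1 done at 2, M2 done at 14
  Job 1: M1 done at 5, M2 done at 20
  Job 2: M1 done at 8, M2 done at 30
  Job 3: M1 done at 18, M2 done at 41
  Job 5: M1 done at 29, M2 done at 50
  Job 4: M1 done at 39, M2 done at 52
Makespan = 52

52


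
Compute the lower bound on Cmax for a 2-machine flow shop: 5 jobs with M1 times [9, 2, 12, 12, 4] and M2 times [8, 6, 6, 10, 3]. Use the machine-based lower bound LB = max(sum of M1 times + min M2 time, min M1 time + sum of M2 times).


LB1 = sum(M1 times) + min(M2 times) = 39 + 3 = 42
LB2 = min(M1 times) + sum(M2 times) = 2 + 33 = 35
Lower bound = max(LB1, LB2) = max(42, 35) = 42

42


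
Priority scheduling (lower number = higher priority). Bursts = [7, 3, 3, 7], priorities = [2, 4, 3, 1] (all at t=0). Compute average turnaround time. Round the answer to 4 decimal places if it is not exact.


Sort by priority (ascending = highest first):
Order: [(1, 7), (2, 7), (3, 3), (4, 3)]
Completion times:
  Priority 1, burst=7, C=7
  Priority 2, burst=7, C=14
  Priority 3, burst=3, C=17
  Priority 4, burst=3, C=20
Average turnaround = 58/4 = 14.5

14.5


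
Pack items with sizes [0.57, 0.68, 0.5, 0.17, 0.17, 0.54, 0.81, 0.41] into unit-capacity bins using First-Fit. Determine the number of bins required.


Place items sequentially using First-Fit:
  Item 0.57 -> new Bin 1
  Item 0.68 -> new Bin 2
  Item 0.5 -> new Bin 3
  Item 0.17 -> Bin 1 (now 0.74)
  Item 0.17 -> Bin 1 (now 0.91)
  Item 0.54 -> new Bin 4
  Item 0.81 -> new Bin 5
  Item 0.41 -> Bin 3 (now 0.91)
Total bins used = 5

5


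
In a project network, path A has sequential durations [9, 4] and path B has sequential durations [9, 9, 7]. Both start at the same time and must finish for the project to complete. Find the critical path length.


Path A total = 9 + 4 = 13
Path B total = 9 + 9 + 7 = 25
Critical path = longest path = max(13, 25) = 25

25


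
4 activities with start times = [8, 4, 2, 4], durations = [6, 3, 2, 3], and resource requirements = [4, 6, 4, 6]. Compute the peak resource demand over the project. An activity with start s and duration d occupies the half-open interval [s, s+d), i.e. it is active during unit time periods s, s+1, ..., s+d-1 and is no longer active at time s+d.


Each activity i is active on [start_i, start_i + duration_i).
Compute total resource usage per time slot:
  t=0: active resources = [], total = 0
  t=1: active resources = [], total = 0
  t=2: active resources = [4], total = 4
  t=3: active resources = [4], total = 4
  t=4: active resources = [6, 6], total = 12
  t=5: active resources = [6, 6], total = 12
  t=6: active resources = [6, 6], total = 12
  t=7: active resources = [], total = 0
  t=8: active resources = [4], total = 4
  t=9: active resources = [4], total = 4
  t=10: active resources = [4], total = 4
  t=11: active resources = [4], total = 4
  t=12: active resources = [4], total = 4
  t=13: active resources = [4], total = 4
Peak resource demand = 12

12


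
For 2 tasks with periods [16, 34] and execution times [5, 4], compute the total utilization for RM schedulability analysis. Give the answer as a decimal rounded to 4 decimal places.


Compute individual utilizations (exact fractions):
  Task 1: C/T = 5/16 (approx. 0.3125)
  Task 2: C/T = 4/34 = 2/17 (approx. 0.1176)
Total utilization U = 5/16 + 2/17 = 117/272
Rounded to 4 decimal places: U = 0.4301
RM (Liu & Layland) bound for 2 tasks = 0.828427; compare with U = 117/272 (approx. 0.430147)
U <= bound, so schedulable by RM sufficient condition.

0.4301


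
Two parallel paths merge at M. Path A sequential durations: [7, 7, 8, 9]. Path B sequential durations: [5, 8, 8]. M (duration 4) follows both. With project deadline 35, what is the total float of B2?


Forward pass: ES(B2) = sum of predecessors on chain B = 5
EF = ES + duration = 5 + 8 = 13
Backward pass: LF(M) = deadline = 35; LS(M) = 35 - 4 = 31
LF(B2) = LS(M) - sum(successors on chain B) = 31 - 8 = 23
LS = LF - duration = 23 - 8 = 15
Total float = LS - ES = 15 - 5 = 10

10


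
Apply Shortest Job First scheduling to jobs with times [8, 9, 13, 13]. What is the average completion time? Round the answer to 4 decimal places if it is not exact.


SJF order (ascending): [8, 9, 13, 13]
Completion times:
  Job 1: burst=8, C=8
  Job 2: burst=9, C=17
  Job 3: burst=13, C=30
  Job 4: burst=13, C=43
Average completion = 98/4 = 24.5

24.5


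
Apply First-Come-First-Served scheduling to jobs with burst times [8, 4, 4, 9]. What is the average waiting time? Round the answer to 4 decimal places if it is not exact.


FCFS order (as given): [8, 4, 4, 9]
Waiting times:
  Job 1: wait = 0
  Job 2: wait = 8
  Job 3: wait = 12
  Job 4: wait = 16
Sum of waiting times = 36
Average waiting time = 36/4 = 9.0

9.0


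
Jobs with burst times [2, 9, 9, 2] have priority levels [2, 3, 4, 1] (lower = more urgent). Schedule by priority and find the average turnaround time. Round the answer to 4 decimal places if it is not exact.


Sort by priority (ascending = highest first):
Order: [(1, 2), (2, 2), (3, 9), (4, 9)]
Completion times:
  Priority 1, burst=2, C=2
  Priority 2, burst=2, C=4
  Priority 3, burst=9, C=13
  Priority 4, burst=9, C=22
Average turnaround = 41/4 = 10.25

10.25


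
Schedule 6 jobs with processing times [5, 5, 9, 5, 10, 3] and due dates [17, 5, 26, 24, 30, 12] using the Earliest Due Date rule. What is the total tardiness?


Sort by due date (EDD order): [(5, 5), (3, 12), (5, 17), (5, 24), (9, 26), (10, 30)]
Compute completion times and tardiness:
  Job 1: p=5, d=5, C=5, tardiness=max(0,5-5)=0
  Job 2: p=3, d=12, C=8, tardiness=max(0,8-12)=0
  Job 3: p=5, d=17, C=13, tardiness=max(0,13-17)=0
  Job 4: p=5, d=24, C=18, tardiness=max(0,18-24)=0
  Job 5: p=9, d=26, C=27, tardiness=max(0,27-26)=1
  Job 6: p=10, d=30, C=37, tardiness=max(0,37-30)=7
Total tardiness = 8

8


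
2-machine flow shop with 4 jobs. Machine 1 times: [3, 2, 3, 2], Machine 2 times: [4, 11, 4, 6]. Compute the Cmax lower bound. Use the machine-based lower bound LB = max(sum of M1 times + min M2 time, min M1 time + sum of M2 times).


LB1 = sum(M1 times) + min(M2 times) = 10 + 4 = 14
LB2 = min(M1 times) + sum(M2 times) = 2 + 25 = 27
Lower bound = max(LB1, LB2) = max(14, 27) = 27

27


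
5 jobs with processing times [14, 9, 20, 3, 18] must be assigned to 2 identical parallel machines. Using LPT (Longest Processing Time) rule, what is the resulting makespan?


Sort jobs in decreasing order (LPT): [20, 18, 14, 9, 3]
Assign each job to the least loaded machine:
  Machine 1: jobs [20, 9, 3], load = 32
  Machine 2: jobs [18, 14], load = 32
Makespan = max load = 32

32


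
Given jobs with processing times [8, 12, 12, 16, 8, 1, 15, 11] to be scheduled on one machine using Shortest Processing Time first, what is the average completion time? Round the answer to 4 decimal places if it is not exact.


Sort jobs by processing time (SPT order): [1, 8, 8, 11, 12, 12, 15, 16]
Compute completion times sequentially:
  Job 1: processing = 1, completes at 1
  Job 2: processing = 8, completes at 9
  Job 3: processing = 8, completes at 17
  Job 4: processing = 11, completes at 28
  Job 5: processing = 12, completes at 40
  Job 6: processing = 12, completes at 52
  Job 7: processing = 15, completes at 67
  Job 8: processing = 16, completes at 83
Sum of completion times = 297
Average completion time = 297/8 = 37.125

37.125


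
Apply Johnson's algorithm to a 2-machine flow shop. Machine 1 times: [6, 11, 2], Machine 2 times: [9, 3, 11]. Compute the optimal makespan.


Apply Johnson's rule:
  Group 1 (a <= b): [(3, 2, 11), (1, 6, 9)]
  Group 2 (a > b): [(2, 11, 3)]
Optimal job order: [3, 1, 2]
Schedule:
  Job 3: M1 done at 2, M2 done at 13
  Job 1: M1 done at 8, M2 done at 22
  Job 2: M1 done at 19, M2 done at 25
Makespan = 25

25


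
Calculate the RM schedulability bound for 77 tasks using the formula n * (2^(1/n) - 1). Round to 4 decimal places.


Compute 2^(1/77) = 1.0090425505
Subtract 1: 1.0090425505 - 1 = 0.0090425505
Multiply by n: 77 * 0.0090425505 = 0.6962763885
Round to 4 dp: 0.6963

0.6963


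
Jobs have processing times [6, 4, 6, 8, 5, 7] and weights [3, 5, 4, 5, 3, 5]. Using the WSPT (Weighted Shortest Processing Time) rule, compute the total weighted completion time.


Compute p/w ratios and sort ascending (WSPT): [(4, 5), (7, 5), (6, 4), (8, 5), (5, 3), (6, 3)]
Compute weighted completion times:
  Job (p=4,w=5): C=4, w*C=5*4=20
  Job (p=7,w=5): C=11, w*C=5*11=55
  Job (p=6,w=4): C=17, w*C=4*17=68
  Job (p=8,w=5): C=25, w*C=5*25=125
  Job (p=5,w=3): C=30, w*C=3*30=90
  Job (p=6,w=3): C=36, w*C=3*36=108
Total weighted completion time = 466

466


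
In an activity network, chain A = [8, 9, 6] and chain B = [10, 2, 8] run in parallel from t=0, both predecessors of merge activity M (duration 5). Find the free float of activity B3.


ES(B3) = sum of predecessors on chain B = 12
EF(B3) = ES + duration = 12 + 8 = 20
Successor of B3 is M. ES(M) = max(sum(A), sum(B)) = max(23, 20) = 23
Free float = ES(successor) - EF(current) = 23 - 20 = 3

3


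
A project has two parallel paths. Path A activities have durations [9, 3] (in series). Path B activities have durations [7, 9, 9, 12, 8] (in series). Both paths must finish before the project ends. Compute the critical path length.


Path A total = 9 + 3 = 12
Path B total = 7 + 9 + 9 + 12 + 8 = 45
Critical path = longest path = max(12, 45) = 45

45


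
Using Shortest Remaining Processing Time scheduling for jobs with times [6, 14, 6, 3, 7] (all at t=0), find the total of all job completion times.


Since all jobs arrive at t=0, SRPT equals SPT ordering.
SPT order: [3, 6, 6, 7, 14]
Completion times:
  Job 1: p=3, C=3
  Job 2: p=6, C=9
  Job 3: p=6, C=15
  Job 4: p=7, C=22
  Job 5: p=14, C=36
Total completion time = 3 + 9 + 15 + 22 + 36 = 85

85


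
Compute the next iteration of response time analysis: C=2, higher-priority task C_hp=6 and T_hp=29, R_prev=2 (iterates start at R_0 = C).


R_next = C + ceil(R_prev / T_hp) * C_hp
ceil(2 / 29) = ceil(0.069) = 1
Interference = 1 * 6 = 6
R_next = 2 + 6 = 8

8


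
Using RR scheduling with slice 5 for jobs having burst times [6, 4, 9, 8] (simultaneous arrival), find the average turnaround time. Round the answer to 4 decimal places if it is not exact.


Time quantum = 5
Execution trace:
  J1 runs 5 units, time = 5
  J2 runs 4 units, time = 9
  J3 runs 5 units, time = 14
  J4 runs 5 units, time = 19
  J1 runs 1 units, time = 20
  J3 runs 4 units, time = 24
  J4 runs 3 units, time = 27
Finish times: [20, 9, 24, 27]
Average turnaround = 80/4 = 20.0

20.0


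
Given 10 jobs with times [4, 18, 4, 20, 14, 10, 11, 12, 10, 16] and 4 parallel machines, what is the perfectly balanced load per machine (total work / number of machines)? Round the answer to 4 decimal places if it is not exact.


Total processing time = 4 + 18 + 4 + 20 + 14 + 10 + 11 + 12 + 10 + 16 = 119
Number of machines = 4
Ideal balanced load = 119 / 4 = 29.75

29.75


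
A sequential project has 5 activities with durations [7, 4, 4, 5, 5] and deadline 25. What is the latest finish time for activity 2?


LF(activity 2) = deadline - sum of successor durations
Successors: activities 3 through 5 with durations [4, 5, 5]
Sum of successor durations = 14
LF = 25 - 14 = 11

11


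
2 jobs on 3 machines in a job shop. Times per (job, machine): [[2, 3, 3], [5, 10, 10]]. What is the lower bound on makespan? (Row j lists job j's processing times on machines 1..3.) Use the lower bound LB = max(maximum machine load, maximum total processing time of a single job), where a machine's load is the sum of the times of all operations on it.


Machine loads:
  Machine 1: 2 + 5 = 7
  Machine 2: 3 + 10 = 13
  Machine 3: 3 + 10 = 13
Max machine load = 13
Job totals:
  Job 1: 8
  Job 2: 25
Max job total = 25
Lower bound = max(13, 25) = 25

25


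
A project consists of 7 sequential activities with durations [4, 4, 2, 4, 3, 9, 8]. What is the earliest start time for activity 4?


Activity 4 starts after activities 1 through 3 complete.
Predecessor durations: [4, 4, 2]
ES = 4 + 4 + 2 = 10

10


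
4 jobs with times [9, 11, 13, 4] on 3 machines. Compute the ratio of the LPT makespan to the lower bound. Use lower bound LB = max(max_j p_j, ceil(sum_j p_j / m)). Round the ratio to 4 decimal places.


LPT order: [13, 11, 9, 4]
Machine loads after assignment: [13, 11, 13]
LPT makespan = 13
Lower bound = max(max_job, ceil(total/3)) = max(13, 13) = 13
Ratio = 13 / 13 = 1.0

1.0


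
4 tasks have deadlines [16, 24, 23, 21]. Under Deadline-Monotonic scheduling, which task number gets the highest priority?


Sort tasks by relative deadline (ascending):
  Task 1: deadline = 16
  Task 4: deadline = 21
  Task 3: deadline = 23
  Task 2: deadline = 24
Priority order (highest first): [1, 4, 3, 2]
Highest priority task = 1

1


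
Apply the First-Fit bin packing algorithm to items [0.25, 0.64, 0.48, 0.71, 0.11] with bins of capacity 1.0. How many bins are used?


Place items sequentially using First-Fit:
  Item 0.25 -> new Bin 1
  Item 0.64 -> Bin 1 (now 0.89)
  Item 0.48 -> new Bin 2
  Item 0.71 -> new Bin 3
  Item 0.11 -> Bin 1 (now 1.0)
Total bins used = 3

3
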